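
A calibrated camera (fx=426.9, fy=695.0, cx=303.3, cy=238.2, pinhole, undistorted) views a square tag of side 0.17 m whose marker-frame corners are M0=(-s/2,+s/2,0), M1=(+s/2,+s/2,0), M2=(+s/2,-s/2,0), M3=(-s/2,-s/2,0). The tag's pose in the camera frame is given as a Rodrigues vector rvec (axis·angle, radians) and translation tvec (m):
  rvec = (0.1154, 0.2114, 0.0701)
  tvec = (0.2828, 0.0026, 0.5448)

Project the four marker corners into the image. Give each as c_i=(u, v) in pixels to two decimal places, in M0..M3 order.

c0=(448.71, 335.19) c1=(589.79, 359.39) c2=(609.27, 137.78) c3=(461.68, 126.68)

Intrinsics K: fx=426.9, fy=695.0, cx=303.3, cy=238.2
Marker side s = 0.17 m; corners in marker frame (Z=0):
  M0 = (-0.0850, +0.0850, 0)
  M1 = (+0.0850, +0.0850, 0)
  M2 = (+0.0850, -0.0850, 0)
  M3 = (-0.0850, -0.0850, 0)
rvec = (0.1154, 0.2114, 0.0701), |rvec| = θ = 0.25084 rad = 14.372°
Rodrigues: sinθ=0.24822, 1−cosθ=0.03130; R = I + sinθ·[k]× + (1−cosθ)·[k]×²:
    [+0.97533 -0.05723 +0.21321]
    [+0.08150 +0.99093 -0.10682]
    [-0.20517 +0.12156 +0.97115]
t = (0.2828, 0.0026, 0.5448) m
M0: Pc = R·M0+t = (+0.19503, +0.07990, +0.57257); u = 426.9·(+0.19503)/0.57257 + 303.3 = 448.7128, v = 695.0·(+0.07990)/0.57257 + 238.2 = 335.1863
M1: Pc = R·M1+t = (+0.36084, +0.09376, +0.53769); u = 426.9·(+0.36084)/0.53769 + 303.3 = 589.7860, v = 695.0·(+0.09376)/0.53769 + 238.2 = 359.3861
M2: Pc = R·M2+t = (+0.37057, -0.07470, +0.51703); u = 426.9·(+0.37057)/0.51703 + 303.3 = 609.2706, v = 695.0·(-0.07470)/0.51703 + 238.2 = 137.7845
M3: Pc = R·M3+t = (+0.20476, -0.08856, +0.55191); u = 426.9·(+0.20476)/0.55191 + 303.3 = 461.6836, v = 695.0·(-0.08856)/0.55191 + 238.2 = 126.6829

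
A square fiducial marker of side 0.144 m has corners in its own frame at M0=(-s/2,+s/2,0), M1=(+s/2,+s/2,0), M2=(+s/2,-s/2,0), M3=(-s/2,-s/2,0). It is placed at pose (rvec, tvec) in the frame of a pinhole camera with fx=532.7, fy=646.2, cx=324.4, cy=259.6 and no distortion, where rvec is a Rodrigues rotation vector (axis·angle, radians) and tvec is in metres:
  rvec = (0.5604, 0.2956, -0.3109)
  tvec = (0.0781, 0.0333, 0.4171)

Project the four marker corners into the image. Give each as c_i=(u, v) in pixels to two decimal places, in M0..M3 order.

c0=(367.71, 403.29) c1=(537.31, 375.44) c2=(499.36, 188.46) c3=(306.37, 244.32)

Intrinsics K: fx=532.7, fy=646.2, cx=324.4, cy=259.6
Marker side s = 0.144 m; corners in marker frame (Z=0):
  M0 = (-0.0720, +0.0720, 0)
  M1 = (+0.0720, +0.0720, 0)
  M2 = (+0.0720, -0.0720, 0)
  M3 = (-0.0720, -0.0720, 0)
rvec = (0.5604, 0.2956, -0.3109), |rvec| = θ = 0.70575 rad = 40.437°
Rodrigues: sinθ=0.64861, 1−cosθ=0.23888; R = I + sinθ·[k]× + (1−cosθ)·[k]×²:
    [+0.91174 +0.36517 +0.18811]
    [-0.20628 +0.80303 -0.55910]
    [-0.35522 +0.47095 +0.80748]
t = (0.0781, 0.0333, 0.4171) m
M0: Pc = R·M0+t = (+0.03875, +0.10597, +0.47658); u = 532.7·(+0.03875)/0.47658 + 324.4 = 367.7096, v = 646.2·(+0.10597)/0.47658 + 259.6 = 403.2850
M1: Pc = R·M1+t = (+0.17004, +0.07627, +0.42543); u = 532.7·(+0.17004)/0.42543 + 324.4 = 537.3104, v = 646.2·(+0.07627)/0.42543 + 259.6 = 375.4424
M2: Pc = R·M2+t = (+0.11745, -0.03937, +0.35762); u = 532.7·(+0.11745)/0.35762 + 324.4 = 499.3562, v = 646.2·(-0.03937)/0.35762 + 259.6 = 188.4591
M3: Pc = R·M3+t = (-0.01384, -0.00967, +0.40877); u = 532.7·(-0.01384)/0.40877 + 324.4 = 306.3672, v = 646.2·(-0.00967)/0.40877 + 259.6 = 244.3196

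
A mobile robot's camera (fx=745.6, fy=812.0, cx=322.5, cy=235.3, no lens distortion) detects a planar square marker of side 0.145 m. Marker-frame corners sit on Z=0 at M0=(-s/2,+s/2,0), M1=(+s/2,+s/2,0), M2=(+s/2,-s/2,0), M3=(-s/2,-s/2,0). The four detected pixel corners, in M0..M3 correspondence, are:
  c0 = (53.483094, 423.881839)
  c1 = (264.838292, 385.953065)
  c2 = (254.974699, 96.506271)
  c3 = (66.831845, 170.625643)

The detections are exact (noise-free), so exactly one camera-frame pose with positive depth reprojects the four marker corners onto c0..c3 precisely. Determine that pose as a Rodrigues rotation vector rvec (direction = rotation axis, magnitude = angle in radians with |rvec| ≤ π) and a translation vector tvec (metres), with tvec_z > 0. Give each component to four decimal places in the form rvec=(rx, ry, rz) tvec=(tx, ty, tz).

Intrinsics K: fx=745.6, fy=812.0, cx=322.5, cy=235.3
Marker side s = 0.145 m; corners in marker frame (Z=0):
  M0 = (-0.0725, +0.0725, 0)
  M1 = (+0.0725, +0.0725, 0)
  M2 = (+0.0725, -0.0725, 0)
  M3 = (-0.0725, -0.0725, 0)
Detected image corners:
  c0 = (53.483094, 423.881839) px
  c1 = (264.838292, 385.953065) px
  c2 = (254.974699, 96.506271) px
  c3 = (66.831845, 170.625643) px
Planar DLT: solve 8×8 A·h = b for H (H[2,2]=1):
  H  [+1198.88229 -148.09959 +152.21069]
  H  [-686.43713 +1643.22031 +263.47316]
  H  [-1.08723 -0.81092 +1.00000]
B = K⁻¹H; ‖b₁‖=2.404632, ‖b₂‖=2.404632; λ = 2/(‖b₁‖+‖b₂‖) = 0.415864, sign → tz>0 ⇒ λ=+0.415864
r₁ = λ·B[:,0] = (+0.86425,-0.22054,-0.45214); r₂ = λ·B[:,1] = (+0.06326,+0.93929,-0.33723)
r₃ = r₁×r₂ = (+0.49906,+0.26285,+0.82574); SVD([r₁ r₂ r₃]) → R = UVᵀ:
  R  [+0.86425 +0.06326 +0.49906]
  R  [-0.22054 +0.93929 +0.26285]
  R  [-0.45214 -0.33723 +0.82574]
t = (-0.09498, +0.01443, +0.41586) m
tr R = 2.629286; θ = arccos((tr R − 1)/2) = 0.618683 rad = 35.448°
axis k = ((R−Rᵀ)₃₂, (R−Rᵀ)₁₃, (R−Rᵀ)₂₁) / (2 sinθ) = (-0.517344, +0.820056, -0.244670)
rvec = θ·k = (-0.320072, +0.507354, -0.151373)

rvec=(-0.3201, 0.5074, -0.1514) tvec=(-0.0950, 0.0144, 0.4159)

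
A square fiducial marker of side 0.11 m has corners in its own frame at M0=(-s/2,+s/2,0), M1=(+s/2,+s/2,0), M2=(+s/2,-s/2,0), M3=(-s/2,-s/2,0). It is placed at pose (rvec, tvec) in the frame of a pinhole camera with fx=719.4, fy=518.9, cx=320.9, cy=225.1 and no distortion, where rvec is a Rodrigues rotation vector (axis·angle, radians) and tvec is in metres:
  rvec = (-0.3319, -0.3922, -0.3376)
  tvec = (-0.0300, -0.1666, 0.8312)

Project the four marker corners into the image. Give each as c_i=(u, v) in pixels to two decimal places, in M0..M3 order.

c0=(269.30, 157.41) c1=(354.06, 143.93) c2=(318.39, 87.86) c3=(234.43, 97.72)

Intrinsics K: fx=719.4, fy=518.9, cx=320.9, cy=225.1
Marker side s = 0.11 m; corners in marker frame (Z=0):
  M0 = (-0.0550, +0.0550, 0)
  M1 = (+0.0550, +0.0550, 0)
  M2 = (+0.0550, -0.0550, 0)
  M3 = (-0.0550, -0.0550, 0)
rvec = (-0.3319, -0.3922, -0.3376), |rvec| = θ = 0.61478 rad = 35.224°
Rodrigues: sinθ=0.57678, 1−cosθ=0.18310; R = I + sinθ·[k]× + (1−cosθ)·[k]×²:
    [+0.87027 +0.37979 -0.31367]
    [-0.25367 +0.89142 +0.37553]
    [+0.42224 -0.24724 +0.87212]
t = (-0.0300, -0.1666, 0.8312) m
M0: Pc = R·M0+t = (-0.05698, -0.10362, +0.79438); u = 719.4·(-0.05698)/0.79438 + 320.9 = 269.3017, v = 518.9·(-0.10362)/0.79438 + 225.1 = 157.4139
M1: Pc = R·M1+t = (+0.03875, -0.13152, +0.84082); u = 719.4·(+0.03875)/0.84082 + 320.9 = 354.0569, v = 518.9·(-0.13152)/0.84082 + 225.1 = 143.9324
M2: Pc = R·M2+t = (-0.00302, -0.22958, +0.86802); u = 719.4·(-0.00302)/0.86802 + 320.9 = 318.3938, v = 518.9·(-0.22958)/0.86802 + 225.1 = 87.8579
M3: Pc = R·M3+t = (-0.09875, -0.20168, +0.82158); u = 719.4·(-0.09875)/0.82158 + 320.9 = 234.4281, v = 518.9·(-0.20168)/0.82158 + 225.1 = 97.7230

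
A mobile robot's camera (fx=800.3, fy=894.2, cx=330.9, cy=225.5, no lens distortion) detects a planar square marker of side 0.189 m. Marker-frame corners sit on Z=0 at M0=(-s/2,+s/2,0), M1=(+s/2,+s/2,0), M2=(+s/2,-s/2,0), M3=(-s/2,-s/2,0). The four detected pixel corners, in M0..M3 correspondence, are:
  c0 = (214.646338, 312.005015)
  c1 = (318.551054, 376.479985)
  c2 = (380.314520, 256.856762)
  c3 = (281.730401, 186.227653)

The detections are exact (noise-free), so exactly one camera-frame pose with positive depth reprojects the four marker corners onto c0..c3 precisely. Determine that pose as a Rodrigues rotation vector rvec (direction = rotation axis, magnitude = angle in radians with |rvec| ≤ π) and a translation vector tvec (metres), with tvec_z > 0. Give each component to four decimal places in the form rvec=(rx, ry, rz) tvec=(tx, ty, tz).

rvec=(0.0076, -0.3966, 0.5416) tvec=(-0.0452, 0.0772, 1.1922)

Intrinsics K: fx=800.3, fy=894.2, cx=330.9, cy=225.5
Marker side s = 0.189 m; corners in marker frame (Z=0):
  M0 = (-0.0945, +0.0945, 0)
  M1 = (+0.0945, +0.0945, 0)
  M2 = (+0.0945, -0.0945, 0)
  M3 = (-0.0945, -0.0945, 0)
Detected image corners:
  c0 = (214.646338, 312.005015) px
  c1 = (318.551054, 376.479985) px
  c2 = (380.314520, 256.856762) px
  c3 = (281.730401, 186.227653) px
Planar DLT: solve 8×8 A·h = b for H (H[2,2]=1):
  H  [+628.17653 -364.61670 +300.53919]
  H  [+445.20900 +625.85587 +283.41268]
  H  [+0.30989 -0.08086 +1.00000]
B = K⁻¹H; ‖b₁‖=0.838804, ‖b₂‖=0.838804; λ = 2/(‖b₁‖+‖b₂‖) = 1.192174, sign → tz>0 ⇒ λ=+1.192174
r₁ = λ·B[:,0] = (+0.78301,+0.50040,+0.36945); r₂ = λ·B[:,1] = (-0.50330,+0.85872,-0.09640)
r₃ = r₁×r₂ = (-0.36549,-0.11046,+0.92424); SVD([r₁ r₂ r₃]) → R = UVᵀ:
  R  [+0.78301 -0.50330 -0.36549]
  R  [+0.50040 +0.85872 -0.11046]
  R  [+0.36945 -0.09640 +0.92424]
t = (-0.04523, +0.07721, +1.19217) m
tr R = 2.565972; θ = arccos((tr R − 1)/2) = 0.671344 rad = 38.465°
axis k = ((R−Rᵀ)₃₂, (R−Rᵀ)₁₃, (R−Rᵀ)₂₁) / (2 sinθ) = (+0.011298, -0.590748, +0.806777)
rvec = θ·k = (+0.007585, -0.396595, +0.541625)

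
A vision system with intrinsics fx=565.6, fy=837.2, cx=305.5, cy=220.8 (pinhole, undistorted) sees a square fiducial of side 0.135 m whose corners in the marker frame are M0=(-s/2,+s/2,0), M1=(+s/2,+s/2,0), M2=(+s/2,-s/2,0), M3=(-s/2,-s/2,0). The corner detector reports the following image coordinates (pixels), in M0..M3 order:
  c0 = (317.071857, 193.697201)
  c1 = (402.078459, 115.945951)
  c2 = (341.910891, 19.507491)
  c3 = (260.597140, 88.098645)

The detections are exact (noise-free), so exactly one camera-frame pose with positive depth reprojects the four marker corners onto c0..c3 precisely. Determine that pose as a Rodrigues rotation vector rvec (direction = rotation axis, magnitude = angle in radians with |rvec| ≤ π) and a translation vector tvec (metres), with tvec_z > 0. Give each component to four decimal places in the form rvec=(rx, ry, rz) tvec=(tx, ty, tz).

rvec=(-0.4695, -0.0925, -0.5927) tvec=(0.0328, -0.1070, 0.7527)

Intrinsics K: fx=565.6, fy=837.2, cx=305.5, cy=220.8
Marker side s = 0.135 m; corners in marker frame (Z=0):
  M0 = (-0.0675, +0.0675, 0)
  M1 = (+0.0675, +0.0675, 0)
  M2 = (+0.0675, -0.0675, 0)
  M3 = (-0.0675, -0.0675, 0)
Detected image corners:
  c0 = (317.071857, 193.697201) px
  c1 = (402.078459, 115.945951) px
  c2 = (341.910891, 19.507491) px
  c3 = (260.597140, 88.098645) px
Planar DLT: solve 8×8 A·h = b for H (H[2,2]=1):
  H  [+710.47916 +256.98642 +330.17706]
  H  [-510.81262 +692.28859 +101.79383]
  H  [+0.28742 -0.53051 +1.00000]
B = K⁻¹H; ‖b₁‖=1.328581, ‖b₂‖=1.328581; λ = 2/(‖b₁‖+‖b₂‖) = 0.752683, sign → tz>0 ⇒ λ=+0.752683
r₁ = λ·B[:,0] = (+0.82863,-0.51630,+0.21634); r₂ = λ·B[:,1] = (+0.55767,+0.72771,-0.39930)
r₃ = r₁×r₂ = (+0.04873,+0.45152,+0.89093); SVD([r₁ r₂ r₃]) → R = UVᵀ:
  R  [+0.82863 +0.55767 +0.04873]
  R  [-0.51630 +0.72771 +0.45152]
  R  [+0.21634 -0.39930 +0.89093]
t = (+0.03284, -0.10699, +0.75268) m
tr R = 2.447274; θ = arccos((tr R − 1)/2) = 0.761739 rad = 43.644°
axis k = ((R−Rᵀ)₃₂, (R−Rᵀ)₁₃, (R−Rᵀ)₂₁) / (2 sinθ) = (-0.616377, -0.121421, -0.778034)
rvec = θ·k = (-0.469518, -0.092491, -0.592658)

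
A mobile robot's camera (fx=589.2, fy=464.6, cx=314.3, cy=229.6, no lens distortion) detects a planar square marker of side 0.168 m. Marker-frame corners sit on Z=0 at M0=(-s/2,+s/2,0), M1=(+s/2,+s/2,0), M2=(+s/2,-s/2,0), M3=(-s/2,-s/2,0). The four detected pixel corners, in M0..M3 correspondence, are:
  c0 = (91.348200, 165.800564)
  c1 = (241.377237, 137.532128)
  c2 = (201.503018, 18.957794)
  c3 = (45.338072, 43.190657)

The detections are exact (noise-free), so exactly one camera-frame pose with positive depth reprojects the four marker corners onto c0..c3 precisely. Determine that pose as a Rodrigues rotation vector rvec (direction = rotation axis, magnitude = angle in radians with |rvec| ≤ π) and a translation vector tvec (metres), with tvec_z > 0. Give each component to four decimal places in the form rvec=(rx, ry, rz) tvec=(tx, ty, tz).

Intrinsics K: fx=589.2, fy=464.6, cx=314.3, cy=229.6
Marker side s = 0.168 m; corners in marker frame (Z=0):
  M0 = (-0.0840, +0.0840, 0)
  M1 = (+0.0840, +0.0840, 0)
  M2 = (+0.0840, -0.0840, 0)
  M3 = (-0.0840, -0.0840, 0)
Detected image corners:
  c0 = (91.348200, 165.800564) px
  c1 = (241.377237, 137.532128) px
  c2 = (201.503018, 18.957794) px
  c3 = (45.338072, 43.190657) px
Planar DLT: solve 8×8 A·h = b for H (H[2,2]=1):
  H  [+945.31963 +280.19230 +146.72400]
  H  [-134.80258 +733.30343 +91.98141]
  H  [+0.23667 +0.17218 +1.00000]
B = K⁻¹H; ‖b₁‖=1.551359, ‖b₂‖=1.551359; λ = 2/(‖b₁‖+‖b₂‖) = 0.644596, sign → tz>0 ⇒ λ=+0.644596
r₁ = λ·B[:,0] = (+0.95282,-0.26242,+0.15256); r₂ = λ·B[:,1] = (+0.24733,+0.96255,+0.11099)
r₃ = r₁×r₂ = (-0.17597,-0.06802,+0.98204); SVD([r₁ r₂ r₃]) → R = UVᵀ:
  R  [+0.95282 +0.24733 -0.17597]
  R  [-0.26242 +0.96255 -0.06802]
  R  [+0.15256 +0.11099 +0.98204]
t = (-0.18333, -0.19094, +0.64460) m
tr R = 2.897413; θ = arccos((tr R − 1)/2) = 0.321677 rad = 18.431°
axis k = ((R−Rᵀ)₃₂, (R−Rᵀ)₁₃, (R−Rᵀ)₂₁) / (2 sinθ) = (+0.283089, -0.519568, -0.806170)
rvec = θ·k = (+0.091063, -0.167133, -0.259326)

rvec=(0.0911, -0.1671, -0.2593) tvec=(-0.1833, -0.1909, 0.6446)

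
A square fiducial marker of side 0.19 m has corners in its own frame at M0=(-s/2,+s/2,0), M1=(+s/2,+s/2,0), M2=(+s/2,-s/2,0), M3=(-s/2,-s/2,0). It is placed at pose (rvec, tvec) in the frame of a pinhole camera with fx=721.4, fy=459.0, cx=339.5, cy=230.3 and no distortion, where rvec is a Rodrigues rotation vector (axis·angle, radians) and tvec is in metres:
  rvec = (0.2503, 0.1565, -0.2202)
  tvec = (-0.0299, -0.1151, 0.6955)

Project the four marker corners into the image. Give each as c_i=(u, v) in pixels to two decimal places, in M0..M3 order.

c0=(242.05, 226.11) c1=(426.03, 201.50) c2=(382.76, 74.10) c3=(189.41, 106.57)

Intrinsics K: fx=721.4, fy=459.0, cx=339.5, cy=230.3
Marker side s = 0.19 m; corners in marker frame (Z=0):
  M0 = (-0.0950, +0.0950, 0)
  M1 = (+0.0950, +0.0950, 0)
  M2 = (+0.0950, -0.0950, 0)
  M3 = (-0.0950, -0.0950, 0)
rvec = (0.2503, 0.1565, -0.2202), |rvec| = θ = 0.36828 rad = 21.101°
Rodrigues: sinθ=0.36001, 1−cosθ=0.06705; R = I + sinθ·[k]× + (1−cosθ)·[k]×²:
    [+0.96392 +0.23462 +0.12574]
    [-0.19589 +0.94506 -0.26172]
    [-0.18023 +0.22764 +0.95692]
t = (-0.0299, -0.1151, 0.6955) m
M0: Pc = R·M0+t = (-0.09918, -0.00671, +0.73425); u = 721.4·(-0.09918)/0.73425 + 339.5 = 242.0522, v = 459.0·(-0.00671)/0.73425 + 230.3 = 226.1053
M1: Pc = R·M1+t = (+0.08396, -0.04393, +0.70000); u = 721.4·(+0.08396)/0.70000 + 339.5 = 426.0278, v = 459.0·(-0.04393)/0.70000 + 230.3 = 201.4951
M2: Pc = R·M2+t = (+0.03938, -0.22349, +0.65675); u = 721.4·(+0.03938)/0.65675 + 339.5 = 382.7602, v = 459.0·(-0.22349)/0.65675 + 230.3 = 74.1042
M3: Pc = R·M3+t = (-0.14376, -0.18627, +0.69100); u = 721.4·(-0.14376)/0.69100 + 339.5 = 189.4130, v = 459.0·(-0.18627)/0.69100 + 230.3 = 106.5681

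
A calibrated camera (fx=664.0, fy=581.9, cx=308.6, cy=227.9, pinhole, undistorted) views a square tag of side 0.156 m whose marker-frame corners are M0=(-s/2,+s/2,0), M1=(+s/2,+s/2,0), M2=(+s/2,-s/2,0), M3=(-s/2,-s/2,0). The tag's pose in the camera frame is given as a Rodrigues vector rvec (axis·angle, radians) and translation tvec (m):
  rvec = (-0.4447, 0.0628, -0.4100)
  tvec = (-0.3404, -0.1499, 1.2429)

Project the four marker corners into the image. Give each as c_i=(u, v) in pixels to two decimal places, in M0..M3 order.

Intrinsics K: fx=664.0, fy=581.9, cx=308.6, cy=227.9
Marker side s = 0.156 m; corners in marker frame (Z=0):
  M0 = (-0.0780, +0.0780, 0)
  M1 = (+0.0780, +0.0780, 0)
  M2 = (+0.0780, -0.0780, 0)
  M3 = (-0.0780, -0.0780, 0)
rvec = (-0.4447, 0.0628, -0.4100), |rvec| = θ = 0.60811 rad = 34.842°
Rodrigues: sinθ=0.57132, 1−cosθ=0.17927; R = I + sinθ·[k]× + (1−cosθ)·[k]×²:
    [+0.91660 +0.37165 +0.14739]
    [-0.39873 +0.82264 +0.40531]
    [+0.02939 -0.43028 +0.90222]
t = (-0.3404, -0.1499, 1.2429) m
M0: Pc = R·M0+t = (-0.38291, -0.05463, +1.20705); u = 664.0·(-0.38291)/1.20705 + 308.6 = 97.9625, v = 581.9·(-0.05463)/1.20705 + 227.9 = 201.5622
M1: Pc = R·M1+t = (-0.23992, -0.11684, +1.21163); u = 664.0·(-0.23992)/1.21163 + 308.6 = 177.1206, v = 581.9·(-0.11684)/1.21163 + 227.9 = 171.7885
M2: Pc = R·M2+t = (-0.29789, -0.24517, +1.27875); u = 664.0·(-0.29789)/1.27875 + 308.6 = 153.9166, v = 581.9·(-0.24517)/1.27875 + 227.9 = 116.3362
M3: Pc = R·M3+t = (-0.44088, -0.18296, +1.27417); u = 664.0·(-0.44088)/1.27417 + 308.6 = 78.8450, v = 581.9·(-0.18296)/1.27417 + 227.9 = 144.3419

c0=(97.96, 201.56) c1=(177.12, 171.79) c2=(153.92, 116.34) c3=(78.85, 144.34)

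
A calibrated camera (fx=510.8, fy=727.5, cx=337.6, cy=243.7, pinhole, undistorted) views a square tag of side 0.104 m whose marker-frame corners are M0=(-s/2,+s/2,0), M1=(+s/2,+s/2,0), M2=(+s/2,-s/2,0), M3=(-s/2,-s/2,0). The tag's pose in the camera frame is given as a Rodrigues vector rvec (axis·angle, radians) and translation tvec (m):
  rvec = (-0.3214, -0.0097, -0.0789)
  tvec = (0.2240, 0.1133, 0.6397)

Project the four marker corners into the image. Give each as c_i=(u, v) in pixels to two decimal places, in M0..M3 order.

c0=(482.32, 438.30) c1=(566.59, 428.39) c2=(548.79, 310.31) c3=(468.67, 319.31)

Intrinsics K: fx=510.8, fy=727.5, cx=337.6, cy=243.7
Marker side s = 0.104 m; corners in marker frame (Z=0):
  M0 = (-0.0520, +0.0520, 0)
  M1 = (+0.0520, +0.0520, 0)
  M2 = (+0.0520, -0.0520, 0)
  M3 = (-0.0520, -0.0520, 0)
rvec = (-0.3214, -0.0097, -0.0789), |rvec| = θ = 0.33108 rad = 18.970°
Rodrigues: sinθ=0.32507, 1−cosθ=0.05431; R = I + sinθ·[k]× + (1−cosθ)·[k]×²:
    [+0.99687 +0.07901 +0.00304]
    [-0.07592 +0.94574 +0.31594]
    [+0.02209 -0.31518 +0.94877]
t = (0.2240, 0.1133, 0.6397) m
M0: Pc = R·M0+t = (+0.17627, +0.16643, +0.62216); u = 510.8·(+0.17627)/0.62216 + 337.6 = 482.3202, v = 727.5·(+0.16643)/0.62216 + 243.7 = 438.3038
M1: Pc = R·M1+t = (+0.27995, +0.15853, +0.62446); u = 510.8·(+0.27995)/0.62446 + 337.6 = 566.5922, v = 727.5·(+0.15853)/0.62446 + 243.7 = 428.3892
M2: Pc = R·M2+t = (+0.27173, +0.06017, +0.65724); u = 510.8·(+0.27173)/0.65724 + 337.6 = 548.7853, v = 727.5·(+0.06017)/0.65724 + 243.7 = 310.3066
M3: Pc = R·M3+t = (+0.16805, +0.06807, +0.65494); u = 510.8·(+0.16805)/0.65494 + 337.6 = 468.6685, v = 727.5·(+0.06807)/0.65494 + 243.7 = 319.3109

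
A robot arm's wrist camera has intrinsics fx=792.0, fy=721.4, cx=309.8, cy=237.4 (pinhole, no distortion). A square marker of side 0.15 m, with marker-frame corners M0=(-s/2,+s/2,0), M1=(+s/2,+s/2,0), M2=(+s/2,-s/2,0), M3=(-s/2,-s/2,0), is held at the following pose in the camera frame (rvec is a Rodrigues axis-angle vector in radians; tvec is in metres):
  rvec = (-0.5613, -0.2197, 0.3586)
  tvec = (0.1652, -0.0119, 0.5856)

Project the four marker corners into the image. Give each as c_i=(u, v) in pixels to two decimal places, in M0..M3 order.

c0=(422.46, 261.56) c1=(616.20, 337.14) c2=(626.74, 189.97) c3=(459.27, 120.77)

Intrinsics K: fx=792.0, fy=721.4, cx=309.8, cy=237.4
Marker side s = 0.15 m; corners in marker frame (Z=0):
  M0 = (-0.0750, +0.0750, 0)
  M1 = (+0.0750, +0.0750, 0)
  M2 = (+0.0750, -0.0750, 0)
  M3 = (-0.0750, -0.0750, 0)
rvec = (-0.5613, -0.2197, 0.3586), |rvec| = θ = 0.70137 rad = 40.186°
Rodrigues: sinθ=0.64526, 1−cosθ=0.23604; R = I + sinθ·[k]× + (1−cosθ)·[k]×²:
    [+0.91514 -0.27074 -0.29871]
    [+0.38909 +0.78712 +0.47860]
    [+0.10554 -0.55420 +0.82566]
t = (0.1652, -0.0119, 0.5856) m
M0: Pc = R·M0+t = (+0.07626, +0.01795, +0.53612); u = 792.0·(+0.07626)/0.53612 + 309.8 = 422.4565, v = 721.4·(+0.01795)/0.53612 + 237.4 = 261.5568
M1: Pc = R·M1+t = (+0.21353, +0.07632, +0.55195); u = 792.0·(+0.21353)/0.55195 + 309.8 = 616.1959, v = 721.4·(+0.07632)/0.55195 + 237.4 = 337.1444
M2: Pc = R·M2+t = (+0.25414, -0.04175, +0.63508); u = 792.0·(+0.25414)/0.63508 + 309.8 = 626.7352, v = 721.4·(-0.04175)/0.63508 + 237.4 = 189.9726
M3: Pc = R·M3+t = (+0.11687, -0.10012, +0.61925); u = 792.0·(+0.11687)/0.61925 + 309.8 = 459.2736, v = 721.4·(-0.10012)/0.61925 + 237.4 = 120.7696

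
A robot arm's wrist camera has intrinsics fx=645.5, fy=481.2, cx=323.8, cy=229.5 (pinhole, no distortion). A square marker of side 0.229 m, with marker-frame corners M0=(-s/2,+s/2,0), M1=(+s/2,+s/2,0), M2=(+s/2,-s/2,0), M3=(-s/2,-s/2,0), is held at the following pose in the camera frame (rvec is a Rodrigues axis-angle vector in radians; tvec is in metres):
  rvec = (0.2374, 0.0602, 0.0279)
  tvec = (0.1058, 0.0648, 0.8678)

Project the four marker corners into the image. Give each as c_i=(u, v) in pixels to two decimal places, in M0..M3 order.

Intrinsics K: fx=645.5, fy=481.2, cx=323.8, cy=229.5
Marker side s = 0.229 m; corners in marker frame (Z=0):
  M0 = (-0.1145, +0.1145, 0)
  M1 = (+0.1145, +0.1145, 0)
  M2 = (+0.1145, -0.1145, 0)
  M3 = (-0.1145, -0.1145, 0)
rvec = (0.2374, 0.0602, 0.0279), |rvec| = θ = 0.24650 rad = 14.123°
Rodrigues: sinθ=0.24401, 1−cosθ=0.03023; R = I + sinθ·[k]× + (1−cosθ)·[k]×²:
    [+0.99781 -0.02051 +0.06289]
    [+0.03473 +0.97158 -0.23417]
    [-0.05630 +0.23584 +0.97016]
t = (0.1058, 0.0648, 0.8678) m
M0: Pc = R·M0+t = (-0.01080, +0.17207, +0.90125); u = 645.5·(-0.01080)/0.90125 + 323.8 = 316.0665, v = 481.2·(+0.17207)/0.90125 + 229.5 = 321.3720
M1: Pc = R·M1+t = (+0.21770, +0.18002, +0.88836); u = 645.5·(+0.21770)/0.88836 + 323.8 = 481.9863, v = 481.2·(+0.18002)/0.88836 + 229.5 = 327.0131
M2: Pc = R·M2+t = (+0.22240, -0.04247, +0.83435); u = 645.5·(+0.22240)/0.83435 + 323.8 = 495.8591, v = 481.2·(-0.04247)/0.83435 + 229.5 = 205.0066
M3: Pc = R·M3+t = (-0.00610, -0.05042, +0.84724); u = 645.5·(-0.00610)/0.84724 + 323.8 = 319.1518, v = 481.2·(-0.05042)/0.84724 + 229.5 = 200.8624

c0=(316.07, 321.37) c1=(481.99, 327.01) c2=(495.86, 205.01) c3=(319.15, 200.86)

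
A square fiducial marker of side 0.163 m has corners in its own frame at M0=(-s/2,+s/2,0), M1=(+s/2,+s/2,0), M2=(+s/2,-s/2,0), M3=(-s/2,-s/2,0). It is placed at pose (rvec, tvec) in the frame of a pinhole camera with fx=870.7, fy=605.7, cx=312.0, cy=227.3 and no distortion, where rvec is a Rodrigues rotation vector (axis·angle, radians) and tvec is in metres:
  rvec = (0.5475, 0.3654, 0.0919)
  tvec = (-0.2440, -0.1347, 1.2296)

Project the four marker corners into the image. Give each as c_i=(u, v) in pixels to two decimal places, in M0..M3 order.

c0=(98.00, 189.92) c1=(195.25, 202.77) c2=(185.29, 128.56) c3=(81.62, 117.95)

Intrinsics K: fx=870.7, fy=605.7, cx=312.0, cy=227.3
Marker side s = 0.163 m; corners in marker frame (Z=0):
  M0 = (-0.0815, +0.0815, 0)
  M1 = (+0.0815, +0.0815, 0)
  M2 = (+0.0815, -0.0815, 0)
  M3 = (-0.0815, -0.0815, 0)
rvec = (0.5475, 0.3654, 0.0919), |rvec| = θ = 0.66462 rad = 38.080°
Rodrigues: sinθ=0.61676, 1−cosθ=0.21285; R = I + sinθ·[k]× + (1−cosθ)·[k]×²:
    [+0.93159 +0.01112 +0.36333]
    [+0.18168 +0.85149 -0.49189]
    [-0.31484 +0.52426 +0.79122]
t = (-0.2440, -0.1347, 1.2296) m
M0: Pc = R·M0+t = (-0.31902, -0.08011, +1.29799); u = 870.7·(-0.31902)/1.29799 + 312.0 = 97.9996, v = 605.7·(-0.08011)/1.29799 + 227.3 = 189.9166
M1: Pc = R·M1+t = (-0.16717, -0.05050, +1.24667); u = 870.7·(-0.16717)/1.24667 + 312.0 = 195.2454, v = 605.7·(-0.05050)/1.24667 + 227.3 = 202.7660
M2: Pc = R·M2+t = (-0.16898, -0.18929, +1.16121); u = 870.7·(-0.16898)/1.16121 + 312.0 = 185.2946, v = 605.7·(-0.18929)/1.16121 + 227.3 = 128.5649
M3: Pc = R·M3+t = (-0.32083, -0.21890, +1.21253); u = 870.7·(-0.32083)/1.21253 + 312.0 = 81.6165, v = 605.7·(-0.21890)/1.21253 + 227.3 = 117.9505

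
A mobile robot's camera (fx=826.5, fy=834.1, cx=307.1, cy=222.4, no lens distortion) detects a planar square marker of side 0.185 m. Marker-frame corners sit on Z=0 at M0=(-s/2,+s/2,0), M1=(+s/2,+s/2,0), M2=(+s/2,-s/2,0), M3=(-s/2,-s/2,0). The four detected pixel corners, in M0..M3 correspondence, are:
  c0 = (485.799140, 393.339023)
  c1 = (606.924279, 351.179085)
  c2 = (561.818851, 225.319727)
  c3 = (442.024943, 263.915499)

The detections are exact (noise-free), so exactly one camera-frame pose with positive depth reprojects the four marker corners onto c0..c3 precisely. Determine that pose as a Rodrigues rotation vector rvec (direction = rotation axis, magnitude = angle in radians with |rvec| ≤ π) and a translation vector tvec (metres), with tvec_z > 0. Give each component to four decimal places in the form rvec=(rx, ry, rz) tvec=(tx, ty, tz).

rvec=(-0.1403, -0.1183, -0.3031) tvec=(0.3045, 0.1182, 1.1573)

Intrinsics K: fx=826.5, fy=834.1, cx=307.1, cy=222.4
Marker side s = 0.185 m; corners in marker frame (Z=0):
  M0 = (-0.0925, +0.0925, 0)
  M1 = (+0.0925, +0.0925, 0)
  M2 = (+0.0925, -0.0925, 0)
  M3 = (-0.0925, -0.0925, 0)
Detected image corners:
  c0 = (485.799140, 393.339023) px
  c1 = (606.924279, 351.179085) px
  c2 = (561.818851, 225.319727) px
  c3 = (442.024943, 263.915499) px
Planar DLT: solve 8×8 A·h = b for H (H[2,2]=1):
  H  [+713.07298 +186.08041 +524.58812]
  H  [-181.69666 +657.96887 +307.60736]
  H  [+0.11824 -0.10336 +1.00000]
B = K⁻¹H; ‖b₁‖=0.864084, ‖b₂‖=0.864084; λ = 2/(‖b₁‖+‖b₂‖) = 1.157294, sign → tz>0 ⇒ λ=+1.157294
r₁ = λ·B[:,0] = (+0.94763,-0.28859,+0.13684); r₂ = λ·B[:,1] = (+0.30500,+0.94481,-0.11962)
r₃ = r₁×r₂ = (-0.09477,+0.15509,+0.98334); SVD([r₁ r₂ r₃]) → R = UVᵀ:
  R  [+0.94763 +0.30500 -0.09477]
  R  [-0.28859 +0.94481 +0.15509]
  R  [+0.13684 -0.11962 +0.98334]
t = (+0.30453, +0.11822, +1.15729) m
tr R = 2.875780; θ = arccos((tr R − 1)/2) = 0.354299 rad = 20.300°
axis k = ((R−Rᵀ)₃₂, (R−Rᵀ)₁₃, (R−Rᵀ)₂₁) / (2 sinθ) = (-0.395901, -0.333792, -0.855479)
rvec = θ·k = (-0.140267, -0.118262, -0.303095)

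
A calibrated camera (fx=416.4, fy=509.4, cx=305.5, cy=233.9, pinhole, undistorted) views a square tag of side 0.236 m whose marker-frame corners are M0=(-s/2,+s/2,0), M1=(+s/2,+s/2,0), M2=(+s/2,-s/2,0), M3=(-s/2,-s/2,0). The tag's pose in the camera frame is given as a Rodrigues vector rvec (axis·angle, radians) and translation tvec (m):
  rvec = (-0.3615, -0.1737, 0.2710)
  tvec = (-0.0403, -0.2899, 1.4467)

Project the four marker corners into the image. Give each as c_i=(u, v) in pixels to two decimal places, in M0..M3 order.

Intrinsics K: fx=416.4, fy=509.4, cx=305.5, cy=233.9
Marker side s = 0.236 m; corners in marker frame (Z=0):
  M0 = (-0.1180, +0.1180, 0)
  M1 = (+0.1180, +0.1180, 0)
  M2 = (+0.1180, -0.1180, 0)
  M3 = (-0.1180, -0.1180, 0)
rvec = (-0.3615, -0.1737, 0.2710), |rvec| = θ = 0.48404 rad = 27.733°
Rodrigues: sinθ=0.46536, 1−cosθ=0.11488; R = I + sinθ·[k]× + (1−cosθ)·[k]×²:
    [+0.94920 -0.22975 -0.21503]
    [+0.29133 +0.89992 +0.32447]
    [+0.11896 -0.37063 +0.92113]
t = (-0.0403, -0.2899, 1.4467) m
M0: Pc = R·M0+t = (-0.17942, -0.21809, +1.38893); u = 416.4·(-0.17942)/1.38893 + 305.5 = 251.7111, v = 509.4·(-0.21809)/1.38893 + 233.9 = 153.9150
M1: Pc = R·M1+t = (+0.04459, -0.14933, +1.41700); u = 416.4·(+0.04459)/1.41700 + 305.5 = 318.6045, v = 509.4·(-0.14933)/1.41700 + 233.9 = 180.2161
M2: Pc = R·M2+t = (+0.09882, -0.36171, +1.50447); u = 416.4·(+0.09882)/1.50447 + 305.5 = 332.8498, v = 509.4·(-0.36171)/1.50447 + 233.9 = 111.4273
M3: Pc = R·M3+t = (-0.12519, -0.43047, +1.47640); u = 416.4·(-0.12519)/1.47640 + 305.5 = 270.1904, v = 509.4·(-0.43047)/1.47640 + 233.9 = 85.3764

c0=(251.71, 153.92) c1=(318.60, 180.22) c2=(332.85, 111.43) c3=(270.19, 85.38)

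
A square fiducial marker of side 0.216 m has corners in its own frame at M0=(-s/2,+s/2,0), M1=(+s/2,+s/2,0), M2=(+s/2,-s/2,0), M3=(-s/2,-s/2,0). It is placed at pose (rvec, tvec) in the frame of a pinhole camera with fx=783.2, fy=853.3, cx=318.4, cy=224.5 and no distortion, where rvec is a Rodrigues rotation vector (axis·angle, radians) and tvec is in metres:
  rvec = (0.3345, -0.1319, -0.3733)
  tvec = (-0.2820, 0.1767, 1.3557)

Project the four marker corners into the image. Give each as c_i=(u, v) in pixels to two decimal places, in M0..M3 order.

Intrinsics K: fx=783.2, fy=853.3, cx=318.4, cy=224.5
Marker side s = 0.216 m; corners in marker frame (Z=0):
  M0 = (-0.1080, +0.1080, 0)
  M1 = (+0.1080, +0.1080, 0)
  M2 = (+0.1080, -0.1080, 0)
  M3 = (-0.1080, -0.1080, 0)
rvec = (0.3345, -0.1319, -0.3733), |rvec| = θ = 0.51831 rad = 29.697°
Rodrigues: sinθ=0.49541, 1−cosθ=0.13134; R = I + sinθ·[k]× + (1−cosθ)·[k]×²:
    [+0.92336 +0.33524 -0.18712]
    [-0.37838 +0.87717 -0.29565]
    [+0.06502 +0.34380 +0.93679]
t = (-0.2820, 0.1767, 1.3557) m
M0: Pc = R·M0+t = (-0.34552, +0.31230, +1.38581); u = 783.2·(-0.34552)/1.38581 + 318.4 = 123.1280, v = 853.3·(+0.31230)/1.38581 + 224.5 = 416.7956
M1: Pc = R·M1+t = (-0.14607, +0.23057, +1.39985); u = 783.2·(-0.14607)/1.39985 + 318.4 = 236.6751, v = 853.3·(+0.23057)/1.39985 + 224.5 = 365.0465
M2: Pc = R·M2+t = (-0.21848, +0.04110, +1.32559); u = 783.2·(-0.21848)/1.32559 + 318.4 = 189.3140, v = 853.3·(+0.04110)/1.32559 + 224.5 = 250.9573
M3: Pc = R·M3+t = (-0.41793, +0.12283, +1.31155); u = 783.2·(-0.41793)/1.31155 + 318.4 = 68.8307, v = 853.3·(+0.12283)/1.31155 + 224.5 = 304.4146

c0=(123.13, 416.80) c1=(236.68, 365.05) c2=(189.31, 250.96) c3=(68.83, 304.41)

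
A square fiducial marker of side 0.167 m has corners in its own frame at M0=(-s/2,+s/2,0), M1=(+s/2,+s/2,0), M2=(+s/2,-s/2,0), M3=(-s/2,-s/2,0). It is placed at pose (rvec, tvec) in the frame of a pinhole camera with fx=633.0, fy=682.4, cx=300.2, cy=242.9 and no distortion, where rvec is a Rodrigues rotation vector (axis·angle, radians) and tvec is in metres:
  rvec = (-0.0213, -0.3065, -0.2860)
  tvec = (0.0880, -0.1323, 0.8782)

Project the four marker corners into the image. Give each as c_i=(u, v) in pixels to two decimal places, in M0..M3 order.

Intrinsics K: fx=633.0, fy=682.4, cx=300.2, cy=242.9
Marker side s = 0.167 m; corners in marker frame (Z=0):
  M0 = (-0.0835, +0.0835, 0)
  M1 = (+0.0835, +0.0835, 0)
  M2 = (+0.0835, -0.0835, 0)
  M3 = (-0.0835, -0.0835, 0)
rvec = (-0.0213, -0.3065, -0.2860), |rvec| = θ = 0.41975 rad = 24.050°
Rodrigues: sinθ=0.40753, 1−cosθ=0.08681; R = I + sinθ·[k]× + (1−cosθ)·[k]×²:
    [+0.91341 +0.28089 -0.29458]
    [-0.27446 +0.95948 +0.06387]
    [+0.30058 +0.02251 +0.95349]
t = (0.0880, -0.1323, 0.8782) m
M0: Pc = R·M0+t = (+0.03518, -0.02927, +0.85498); u = 633.0·(+0.03518)/0.85498 + 300.2 = 326.2494, v = 682.4·(-0.02927)/0.85498 + 242.9 = 219.5410
M1: Pc = R·M1+t = (+0.18772, -0.07510, +0.90518); u = 633.0·(+0.18772)/0.90518 + 300.2 = 431.4776, v = 682.4·(-0.07510)/0.90518 + 242.9 = 186.2824
M2: Pc = R·M2+t = (+0.14082, -0.23533, +0.90142); u = 633.0·(+0.14082)/0.90142 + 300.2 = 399.0844, v = 682.4·(-0.23533)/0.90142 + 242.9 = 64.7458
M3: Pc = R·M3+t = (-0.01172, -0.18950, +0.85122); u = 633.0·(-0.01172)/0.85122 + 300.2 = 291.4812, v = 682.4·(-0.18950)/0.85122 + 242.9 = 90.9842

c0=(326.25, 219.54) c1=(431.48, 186.28) c2=(399.08, 64.75) c3=(291.48, 90.98)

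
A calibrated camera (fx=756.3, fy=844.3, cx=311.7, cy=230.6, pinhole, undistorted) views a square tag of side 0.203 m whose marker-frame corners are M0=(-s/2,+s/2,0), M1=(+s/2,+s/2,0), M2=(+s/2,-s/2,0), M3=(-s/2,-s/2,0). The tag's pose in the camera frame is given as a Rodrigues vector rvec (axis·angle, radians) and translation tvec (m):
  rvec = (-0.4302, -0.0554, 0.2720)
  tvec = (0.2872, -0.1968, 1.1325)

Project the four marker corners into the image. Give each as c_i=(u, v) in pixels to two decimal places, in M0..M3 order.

c0=(425.65, 125.48) c1=(561.34, 168.17) c2=(575.76, 45.27) c3=(449.88, 5.75)

Intrinsics K: fx=756.3, fy=844.3, cx=311.7, cy=230.6
Marker side s = 0.203 m; corners in marker frame (Z=0):
  M0 = (-0.1015, +0.1015, 0)
  M1 = (+0.1015, +0.1015, 0)
  M2 = (+0.1015, -0.1015, 0)
  M3 = (-0.1015, -0.1015, 0)
rvec = (-0.4302, -0.0554, 0.2720), |rvec| = θ = 0.51198 rad = 29.334°
Rodrigues: sinθ=0.48991, 1−cosθ=0.12822; R = I + sinθ·[k]× + (1−cosθ)·[k]×²:
    [+0.96231 -0.24861 -0.11025]
    [+0.27193 +0.87328 +0.40428]
    [-0.00423 -0.41902 +0.90797]
t = (0.2872, -0.1968, 1.1325) m
M0: Pc = R·M0+t = (+0.16429, -0.13576, +1.09040); u = 756.3·(+0.16429)/1.09040 + 311.7 = 425.6525, v = 844.3·(-0.13576)/1.09040 + 230.6 = 125.4779
M1: Pc = R·M1+t = (+0.35964, -0.08056, +1.08954); u = 756.3·(+0.35964)/1.08954 + 311.7 = 561.3427, v = 844.3·(-0.08056)/1.08954 + 230.6 = 168.1718
M2: Pc = R·M2+t = (+0.41011, -0.25784, +1.17460); u = 756.3·(+0.41011)/1.17460 + 311.7 = 575.7598, v = 844.3·(-0.25784)/1.17460 + 230.6 = 45.2678
M3: Pc = R·M3+t = (+0.21476, -0.31304, +1.17546); u = 756.3·(+0.21476)/1.17546 + 311.7 = 449.8783, v = 844.3·(-0.31304)/1.17546 + 230.6 = 5.7532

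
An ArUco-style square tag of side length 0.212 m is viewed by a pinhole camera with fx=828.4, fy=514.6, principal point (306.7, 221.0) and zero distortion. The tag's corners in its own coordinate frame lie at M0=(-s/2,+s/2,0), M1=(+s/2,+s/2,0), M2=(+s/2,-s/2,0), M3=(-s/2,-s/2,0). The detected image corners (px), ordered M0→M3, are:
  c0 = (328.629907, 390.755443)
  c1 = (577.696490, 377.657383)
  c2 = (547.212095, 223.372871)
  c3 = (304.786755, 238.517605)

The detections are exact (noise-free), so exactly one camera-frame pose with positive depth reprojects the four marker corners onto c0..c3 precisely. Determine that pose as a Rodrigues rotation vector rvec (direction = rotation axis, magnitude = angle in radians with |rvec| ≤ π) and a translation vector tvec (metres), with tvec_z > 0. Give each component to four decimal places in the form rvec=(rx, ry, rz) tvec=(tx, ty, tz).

rvec=(-0.0829, 0.0573, -0.0997) tvec=(0.1139, 0.1192, 0.7161)

Intrinsics K: fx=828.4, fy=514.6, cx=306.7, cy=221.0
Marker side s = 0.212 m; corners in marker frame (Z=0):
  M0 = (-0.1060, +0.1060, 0)
  M1 = (+0.1060, +0.1060, 0)
  M2 = (+0.1060, -0.1060, 0)
  M3 = (-0.1060, -0.1060, 0)
Detected image corners:
  c0 = (328.629907, 390.755443) px
  c1 = (577.696490, 377.657383) px
  c2 = (547.212095, 223.372871) px
  c3 = (304.786755, 238.517605) px
Planar DLT: solve 8×8 A·h = b for H (H[2,2]=1):
  H  [+1126.45930 +75.56709 +438.44596]
  H  [-89.42689 +686.19910 +306.66216]
  H  [-0.07398 -0.11930 +1.00000]
B = K⁻¹H; ‖b₁‖=1.396403, ‖b₂‖=1.396403; λ = 2/(‖b₁‖+‖b₂‖) = 0.716126, sign → tz>0 ⇒ λ=+0.716126
r₁ = λ·B[:,0] = (+0.99340,-0.10169,-0.05298); r₂ = λ·B[:,1] = (+0.09696,+0.99162,-0.08543)
r₃ = r₁×r₂ = (+0.06123,+0.07973,+0.99493); SVD([r₁ r₂ r₃]) → R = UVᵀ:
  R  [+0.99340 +0.09696 +0.06123]
  R  [-0.10169 +0.99162 +0.07973]
  R  [-0.05298 -0.08543 +0.99493]
t = (+0.11389, +0.11921, +0.71613) m
tr R = 2.979954; θ = arccos((tr R − 1)/2) = 0.141704 rad = 8.119°
axis k = ((R−Rᵀ)₃₂, (R−Rᵀ)₁₃, (R−Rᵀ)₂₁) / (2 sinθ) = (-0.584733, +0.404327, -0.703283)
rvec = θ·k = (-0.082859, +0.057295, -0.099658)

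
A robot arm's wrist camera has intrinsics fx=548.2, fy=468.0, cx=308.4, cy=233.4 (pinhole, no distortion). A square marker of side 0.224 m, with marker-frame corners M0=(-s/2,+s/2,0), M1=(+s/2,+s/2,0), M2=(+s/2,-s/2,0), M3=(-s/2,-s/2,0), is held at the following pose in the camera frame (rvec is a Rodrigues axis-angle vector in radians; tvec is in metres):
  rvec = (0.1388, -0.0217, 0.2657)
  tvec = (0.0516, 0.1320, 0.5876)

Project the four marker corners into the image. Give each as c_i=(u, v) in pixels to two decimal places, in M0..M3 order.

Intrinsics K: fx=548.2, fy=468.0, cx=308.4, cy=233.4
Marker side s = 0.224 m; corners in marker frame (Z=0):
  M0 = (-0.1120, +0.1120, 0)
  M1 = (+0.1120, +0.1120, 0)
  M2 = (+0.1120, -0.1120, 0)
  M3 = (-0.1120, -0.1120, 0)
rvec = (0.1388, -0.0217, 0.2657), |rvec| = θ = 0.30055 rad = 17.220°
Rodrigues: sinθ=0.29605, 1−cosθ=0.04483; R = I + sinθ·[k]× + (1−cosθ)·[k]×²:
    [+0.96473 -0.26321 -0.00307]
    [+0.26022 +0.95541 -0.13958]
    [+0.03968 +0.13386 +0.99021]
t = (0.0516, 0.1320, 0.5876) m
M0: Pc = R·M0+t = (-0.08593, +0.20986, +0.59815); u = 548.2·(-0.08593)/0.59815 + 308.4 = 229.6457, v = 468.0·(+0.20986)/0.59815 + 233.4 = 397.5979
M1: Pc = R·M1+t = (+0.13017, +0.26815, +0.60704); u = 548.2·(+0.13017)/0.60704 + 308.4 = 425.9538, v = 468.0·(+0.26815)/0.60704 + 233.4 = 440.1331
M2: Pc = R·M2+t = (+0.18913, +0.05414, +0.57705); u = 548.2·(+0.18913)/0.57705 + 308.4 = 488.0737, v = 468.0·(+0.05414)/0.57705 + 233.4 = 277.3082
M3: Pc = R·M3+t = (-0.02697, -0.00415, +0.56816); u = 548.2·(-0.02697)/0.56816 + 308.4 = 282.3774, v = 468.0·(-0.00415)/0.56816 + 233.4 = 229.9812

c0=(229.65, 397.60) c1=(425.95, 440.13) c2=(488.07, 277.31) c3=(282.38, 229.98)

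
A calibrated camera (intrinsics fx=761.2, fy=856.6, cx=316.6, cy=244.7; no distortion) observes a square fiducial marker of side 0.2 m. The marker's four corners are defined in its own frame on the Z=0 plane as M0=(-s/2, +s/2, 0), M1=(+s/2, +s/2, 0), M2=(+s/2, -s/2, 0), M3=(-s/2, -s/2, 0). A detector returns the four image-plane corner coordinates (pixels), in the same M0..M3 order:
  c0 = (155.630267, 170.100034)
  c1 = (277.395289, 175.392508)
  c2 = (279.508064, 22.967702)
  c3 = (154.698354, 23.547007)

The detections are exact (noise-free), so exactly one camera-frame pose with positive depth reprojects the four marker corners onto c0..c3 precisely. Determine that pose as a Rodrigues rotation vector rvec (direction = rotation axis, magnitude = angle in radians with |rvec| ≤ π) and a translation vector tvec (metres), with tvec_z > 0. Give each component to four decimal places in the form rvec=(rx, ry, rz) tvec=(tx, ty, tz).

Intrinsics K: fx=761.2, fy=856.6, cx=316.6, cy=244.7
Marker side s = 0.2 m; corners in marker frame (Z=0):
  M0 = (-0.1000, +0.1000, 0)
  M1 = (+0.1000, +0.1000, 0)
  M2 = (+0.1000, -0.1000, 0)
  M3 = (-0.1000, -0.1000, 0)
Detected image corners:
  c0 = (155.630267, 170.100034) px
  c1 = (277.395289, 175.392508) px
  c2 = (279.508064, 22.967702) px
  c3 = (154.698354, 23.547007) px
Planar DLT: solve 8×8 A·h = b for H (H[2,2]=1):
  H  [+573.34475 +23.76419 +215.58182]
  H  [-7.47359 +759.16156 +98.89428]
  H  [-0.19833 +0.12253 +1.00000]
B = K⁻¹H; ‖b₁‖=0.860247, ‖b₂‖=0.860247; λ = 2/(‖b₁‖+‖b₂‖) = 1.162456, sign → tz>0 ⇒ λ=+1.162456
r₁ = λ·B[:,0] = (+0.97146,+0.05572,-0.23055); r₂ = λ·B[:,1] = (-0.02295,+0.98954,+0.14244)
r₃ = r₁×r₂ = (+0.23607,-0.13308,+0.96258); SVD([r₁ r₂ r₃]) → R = UVᵀ:
  R  [+0.97146 -0.02295 +0.23607]
  R  [+0.05572 +0.98954 -0.13308]
  R  [-0.23055 +0.14244 +0.96258]
t = (-0.15427, -0.19787, +1.16246) m
tr R = 2.923583; θ = arccos((tr R − 1)/2) = 0.277324 rad = 15.889°
axis k = ((R−Rᵀ)₃₂, (R−Rᵀ)₁₃, (R−Rᵀ)₂₁) / (2 sinθ) = (+0.503163, +0.852166, +0.143668)
rvec = θ·k = (+0.139539, +0.236326, +0.039842)

rvec=(0.1395, 0.2363, 0.0398) tvec=(-0.1543, -0.1979, 1.1625)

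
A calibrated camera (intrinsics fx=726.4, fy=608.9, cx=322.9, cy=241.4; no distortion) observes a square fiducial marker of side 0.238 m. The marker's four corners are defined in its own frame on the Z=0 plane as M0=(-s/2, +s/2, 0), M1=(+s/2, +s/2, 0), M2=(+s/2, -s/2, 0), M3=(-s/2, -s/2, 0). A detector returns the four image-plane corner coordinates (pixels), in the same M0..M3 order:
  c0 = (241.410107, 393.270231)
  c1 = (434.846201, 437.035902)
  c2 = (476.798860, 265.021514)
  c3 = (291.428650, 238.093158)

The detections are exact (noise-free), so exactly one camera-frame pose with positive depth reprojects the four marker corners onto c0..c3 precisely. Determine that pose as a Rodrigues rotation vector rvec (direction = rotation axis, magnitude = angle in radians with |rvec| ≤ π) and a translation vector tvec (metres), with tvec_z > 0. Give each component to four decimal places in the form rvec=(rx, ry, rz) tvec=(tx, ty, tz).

Intrinsics K: fx=726.4, fy=608.9, cx=322.9, cy=241.4
Marker side s = 0.238 m; corners in marker frame (Z=0):
  M0 = (-0.1190, +0.1190, 0)
  M1 = (+0.1190, +0.1190, 0)
  M2 = (+0.1190, -0.1190, 0)
  M3 = (-0.1190, -0.1190, 0)
Detected image corners:
  c0 = (241.410107, 393.270231) px
  c1 = (434.846201, 437.035902) px
  c2 = (476.798860, 265.021514) px
  c3 = (291.428650, 238.093158) px
Planar DLT: solve 8×8 A·h = b for H (H[2,2]=1):
  H  [+660.15412 -291.39183 +357.64261]
  H  [+22.65641 +595.87199 +329.94236]
  H  [-0.37415 -0.26977 +1.00000]
B = K⁻¹H; ‖b₁‖=1.153385, ‖b₂‖=1.153385; λ = 2/(‖b₁‖+‖b₂‖) = 0.867013, sign → tz>0 ⇒ λ=+0.867013
r₁ = λ·B[:,0] = (+0.93214,+0.16087,-0.32439); r₂ = λ·B[:,1] = (-0.24383,+0.94119,-0.23390)
r₃ = r₁×r₂ = (+0.26769,+0.29712,+0.91655); SVD([r₁ r₂ r₃]) → R = UVᵀ:
  R  [+0.93214 -0.24383 +0.26769]
  R  [+0.16087 +0.94119 +0.29712]
  R  [-0.32439 -0.23390 +0.91655]
t = (+0.04147, +0.12608, +0.86701) m
tr R = 2.789883; θ = arccos((tr R − 1)/2) = 0.462496 rad = 26.499°
axis k = ((R−Rᵀ)₃₂, (R−Rᵀ)₁₃, (R−Rᵀ)₂₁) / (2 sinθ) = (-0.595066, +0.663498, +0.453506)
rvec = θ·k = (-0.275216, +0.306865, +0.209745)

rvec=(-0.2752, 0.3069, 0.2097) tvec=(0.0415, 0.1261, 0.8670)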